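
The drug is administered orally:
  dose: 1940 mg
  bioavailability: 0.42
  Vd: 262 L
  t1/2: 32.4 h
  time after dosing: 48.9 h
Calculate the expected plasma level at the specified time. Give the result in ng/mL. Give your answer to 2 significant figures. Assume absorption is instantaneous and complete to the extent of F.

Amount reaching circulation = F × Dose = 0.42 × 1940 = 814.8 mg
C₀ = F·Dose / Vd = 814.8 / 262 = 3.110 mg/L
k = ln2 / t½ = 0.693147 / 32.4 = 0.02139 h⁻¹
C = C₀ · e^(−k·t) = 3.110 × e^(−0.02139 × 48.9)
  = 3.110 × 0.3514 = 1.093 mg/L
Convert: 1.093 mg/L × 1000 = 1093 ng/mL

1100 ng/mL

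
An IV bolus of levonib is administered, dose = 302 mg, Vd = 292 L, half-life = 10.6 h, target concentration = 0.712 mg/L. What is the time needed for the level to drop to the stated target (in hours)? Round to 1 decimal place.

C₀ = Dose / Vd = 302.0 / 292 = 1.034 mg/L
k = ln2 / t½ = 0.693147 / 10.6 = 0.06539 h⁻¹
t = ln(C₀ / C) / k = ln(1.034 / 0.712) / 0.06539
  = ln(1.452) / 0.06539 = 0.3729 / 0.06539 = 5.703 h

5.7 h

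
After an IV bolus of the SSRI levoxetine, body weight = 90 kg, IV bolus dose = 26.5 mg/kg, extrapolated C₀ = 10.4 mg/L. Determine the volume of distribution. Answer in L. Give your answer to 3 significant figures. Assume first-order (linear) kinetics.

Dose = 26.5 × 90 = 2385 mg
Vd = Dose / C₀ = 2385 / 10.4 = 229.3 L

229 L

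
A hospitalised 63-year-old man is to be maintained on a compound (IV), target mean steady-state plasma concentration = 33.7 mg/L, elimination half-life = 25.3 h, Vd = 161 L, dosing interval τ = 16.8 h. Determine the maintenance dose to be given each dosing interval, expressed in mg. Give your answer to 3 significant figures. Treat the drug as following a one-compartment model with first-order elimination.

k = ln2 / t½ = 0.693147 / 25.3 = 0.02740 h⁻¹
CL = k × Vd = 0.02740 × 161 = 4.411 L/h
At steady state, Dose/τ = Css × CL.
Dose = Css × CL × τ = 33.7 × 4.411 × 16.8 = 2497 mg

2500 mg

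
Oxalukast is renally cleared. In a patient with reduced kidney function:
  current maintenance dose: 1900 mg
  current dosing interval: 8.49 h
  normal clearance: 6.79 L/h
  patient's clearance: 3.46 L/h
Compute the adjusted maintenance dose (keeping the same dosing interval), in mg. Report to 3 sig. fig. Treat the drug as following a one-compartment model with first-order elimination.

To keep the same average steady-state level, dosing rate must scale with clearance.
CL ratio = 3.46 / 6.79 = 0.5096
New dose (same interval) = 1900 × 0.5096 = 968.2 mg

968 mg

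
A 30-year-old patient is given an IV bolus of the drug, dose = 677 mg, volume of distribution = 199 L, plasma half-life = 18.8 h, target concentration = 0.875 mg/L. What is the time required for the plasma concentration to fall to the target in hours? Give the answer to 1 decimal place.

C₀ = Dose / Vd = 677.0 / 199 = 3.402 mg/L
k = ln2 / t½ = 0.693147 / 18.8 = 0.03687 h⁻¹
t = ln(C₀ / C) / k = ln(3.402 / 0.875) / 0.03687
  = ln(3.888) / 0.03687 = 1.358 / 0.03687 = 36.83 h

36.8 h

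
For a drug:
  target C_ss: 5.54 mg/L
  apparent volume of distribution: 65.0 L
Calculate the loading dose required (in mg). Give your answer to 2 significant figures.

360 mg

LD = Css × Vd = 5.54 × 65.0 = 360.1 mg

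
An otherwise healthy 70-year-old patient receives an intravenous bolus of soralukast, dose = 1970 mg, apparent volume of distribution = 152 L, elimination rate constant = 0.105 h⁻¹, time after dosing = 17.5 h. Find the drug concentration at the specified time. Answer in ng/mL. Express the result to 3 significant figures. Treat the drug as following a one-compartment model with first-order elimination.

C₀ = Dose / Vd = 1970 / 152 = 12.96 mg/L
C = C₀ · e^(−k·t) = 12.96 × e^(−0.1050 × 17.5)
  = 12.96 × 0.1592 = 2.063 mg/L
Convert: 2.063 mg/L × 1000 = 2063 ng/mL

2060 ng/mL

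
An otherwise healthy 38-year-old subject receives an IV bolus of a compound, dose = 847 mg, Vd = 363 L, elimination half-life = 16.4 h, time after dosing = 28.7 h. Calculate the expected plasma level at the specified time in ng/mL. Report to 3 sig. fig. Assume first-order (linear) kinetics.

694 ng/mL

C₀ = Dose / Vd = 847.0 / 363 = 2.333 mg/L
k = ln2 / t½ = 0.693147 / 16.4 = 0.04227 h⁻¹
C = C₀ · e^(−k·t) = 2.333 × e^(−0.04227 × 28.7)
  = 2.333 × 0.2973 = 0.6936 mg/L
Convert: 0.6936 mg/L × 1000 = 693.6 ng/mL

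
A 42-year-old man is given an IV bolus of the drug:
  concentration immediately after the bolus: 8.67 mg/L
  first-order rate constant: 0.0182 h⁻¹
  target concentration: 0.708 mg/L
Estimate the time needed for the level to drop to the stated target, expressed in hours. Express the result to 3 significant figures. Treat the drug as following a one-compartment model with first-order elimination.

138 h

t = ln(C₀ / C) / k = ln(8.670 / 0.708) / 0.01820
  = ln(12.25) / 0.01820 = 2.506 / 0.01820 = 137.7 h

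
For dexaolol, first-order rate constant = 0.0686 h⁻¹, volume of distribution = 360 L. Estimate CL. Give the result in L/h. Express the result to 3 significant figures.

24.7 L/h

CL = k × Vd = 0.0686 × 360 = 24.70 L/h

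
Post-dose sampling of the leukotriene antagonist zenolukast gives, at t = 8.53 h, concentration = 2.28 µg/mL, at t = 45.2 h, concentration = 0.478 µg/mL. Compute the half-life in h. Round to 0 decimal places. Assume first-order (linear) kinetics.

k = ln(C₁/C₂) / (t₂ − t₁) = ln(2.28/0.478) / (45.2 − 8.53)
  = 1.562 / 36.67 = 0.04260 h⁻¹
t½ = ln2 / k = 0.693147 / 0.04260 = 16.27 h

16 h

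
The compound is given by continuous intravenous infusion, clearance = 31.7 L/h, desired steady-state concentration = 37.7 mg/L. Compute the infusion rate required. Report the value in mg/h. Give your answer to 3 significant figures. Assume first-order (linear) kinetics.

At steady state, infusion rate R₀ = Css × CL = 37.7 × 31.70 = 1195 mg/h

1200 mg/h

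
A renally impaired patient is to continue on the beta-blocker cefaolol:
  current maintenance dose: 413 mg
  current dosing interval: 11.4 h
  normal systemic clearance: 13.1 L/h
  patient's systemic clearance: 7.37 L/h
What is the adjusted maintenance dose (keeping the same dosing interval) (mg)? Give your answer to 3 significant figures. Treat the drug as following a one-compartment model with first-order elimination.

232 mg

To keep the same average steady-state level, dosing rate must scale with clearance.
CL ratio = 7.37 / 13.1 = 0.5626
New dose (same interval) = 413 × 0.5626 = 232.4 mg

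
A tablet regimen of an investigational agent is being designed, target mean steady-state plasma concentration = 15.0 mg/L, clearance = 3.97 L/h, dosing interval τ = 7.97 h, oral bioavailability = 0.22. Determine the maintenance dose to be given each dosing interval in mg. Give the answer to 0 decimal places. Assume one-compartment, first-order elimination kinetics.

2157 mg

At steady state, F × (Dose/τ) = Css × CL.
Dose = Css × CL × τ / F = 15.0 × 3.970 × 7.97 / 0.22 = 2157 mg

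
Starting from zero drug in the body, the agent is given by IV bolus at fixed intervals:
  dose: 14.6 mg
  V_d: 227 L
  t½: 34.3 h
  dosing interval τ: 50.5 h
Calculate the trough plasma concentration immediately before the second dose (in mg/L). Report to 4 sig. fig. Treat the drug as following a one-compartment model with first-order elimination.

0.02318 mg/L

C₀ per dose = Dose / Vd = 14.6 / 227 = 0.06432 mg/L
k = ln2 / t½ = 0.693147 / 34.3 = 0.02021 h⁻¹
Fraction remaining after one interval: r = e^(−kτ) = e^(−0.02021 × 50.5) = 0.3604
Before dose 2, 1 dose has been given (aged 1τ).
C_trough = C₀ × r = 0.06432 × 0.3604 = 0.02318 mg/L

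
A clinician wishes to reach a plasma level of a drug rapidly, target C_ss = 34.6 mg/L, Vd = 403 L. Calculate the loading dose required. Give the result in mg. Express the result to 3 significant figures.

13900 mg

LD = Css × Vd = 34.6 × 403 = 13940 mg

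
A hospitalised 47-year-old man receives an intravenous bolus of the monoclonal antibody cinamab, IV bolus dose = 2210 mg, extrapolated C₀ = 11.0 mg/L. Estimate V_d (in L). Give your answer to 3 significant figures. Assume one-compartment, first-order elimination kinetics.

Vd = Dose / C₀ = 2210 / 11.0 = 200.9 L

201 L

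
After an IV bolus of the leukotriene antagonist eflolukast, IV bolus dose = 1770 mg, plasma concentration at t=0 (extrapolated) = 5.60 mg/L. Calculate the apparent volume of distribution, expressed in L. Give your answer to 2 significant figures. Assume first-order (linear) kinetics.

320 L

Vd = Dose / C₀ = 1770 / 5.60 = 316.1 L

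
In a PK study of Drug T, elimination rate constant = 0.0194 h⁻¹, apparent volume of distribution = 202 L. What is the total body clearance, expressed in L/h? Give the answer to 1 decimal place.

3.9 L/h

CL = k × Vd = 0.0194 × 202 = 3.919 L/h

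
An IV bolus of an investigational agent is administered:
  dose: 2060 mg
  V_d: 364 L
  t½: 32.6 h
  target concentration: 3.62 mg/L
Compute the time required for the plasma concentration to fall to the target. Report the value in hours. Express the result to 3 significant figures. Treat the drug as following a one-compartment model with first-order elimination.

21.0 h

C₀ = Dose / Vd = 2060 / 364 = 5.659 mg/L
k = ln2 / t½ = 0.693147 / 32.6 = 0.02126 h⁻¹
t = ln(C₀ / C) / k = ln(5.659 / 3.62) / 0.02126
  = ln(1.563) / 0.02126 = 0.4466 / 0.02126 = 21.01 h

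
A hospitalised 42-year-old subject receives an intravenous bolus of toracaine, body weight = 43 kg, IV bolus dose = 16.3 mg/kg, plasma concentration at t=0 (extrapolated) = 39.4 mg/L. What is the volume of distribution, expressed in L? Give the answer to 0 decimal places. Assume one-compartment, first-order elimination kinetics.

18 L

Dose = 16.3 × 43 = 700.9 mg
Vd = Dose / C₀ = 700.9 / 39.4 = 17.79 L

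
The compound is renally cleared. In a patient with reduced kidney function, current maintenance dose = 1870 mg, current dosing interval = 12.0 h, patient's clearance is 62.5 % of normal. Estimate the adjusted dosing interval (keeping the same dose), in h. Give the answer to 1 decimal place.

To keep the same average steady-state level, dosing rate must scale with clearance.
CL ratio = 62.5 / 100 = 0.6250
New interval (same dose) = 12.0 / 0.6250 = 19.20 h

19.2 h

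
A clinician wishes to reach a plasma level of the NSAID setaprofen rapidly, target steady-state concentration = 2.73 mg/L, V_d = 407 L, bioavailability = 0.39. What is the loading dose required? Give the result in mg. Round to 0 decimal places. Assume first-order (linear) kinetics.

LD = Css × Vd / F = 2.73 × 407 / 0.39 = 2849 mg

2849 mg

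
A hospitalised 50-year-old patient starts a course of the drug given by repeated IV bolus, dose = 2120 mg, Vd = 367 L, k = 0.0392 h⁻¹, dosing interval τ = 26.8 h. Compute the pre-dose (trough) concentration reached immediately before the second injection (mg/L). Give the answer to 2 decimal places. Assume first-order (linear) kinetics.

C₀ per dose = Dose / Vd = 2120 / 367 = 5.777 mg/L
Fraction remaining after one interval: r = e^(−kτ) = e^(−0.03920 × 26.8) = 0.3497
Before dose 2, 1 dose has been given (aged 1τ).
C_trough = C₀ × r = 5.777 × 0.3497 = 2.020 mg/L

2.02 mg/L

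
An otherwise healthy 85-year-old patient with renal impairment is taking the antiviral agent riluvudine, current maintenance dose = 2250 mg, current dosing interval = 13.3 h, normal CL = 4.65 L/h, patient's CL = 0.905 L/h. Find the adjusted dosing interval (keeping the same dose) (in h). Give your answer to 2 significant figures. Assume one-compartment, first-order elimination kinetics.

To keep the same average steady-state level, dosing rate must scale with clearance.
CL ratio = 0.905 / 4.65 = 0.1946
New interval (same dose) = 13.3 / 0.1946 = 68.35 h

68 h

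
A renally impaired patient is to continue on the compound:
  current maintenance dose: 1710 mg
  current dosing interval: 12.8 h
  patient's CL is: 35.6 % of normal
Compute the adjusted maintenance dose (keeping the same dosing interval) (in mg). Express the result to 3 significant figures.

609 mg

To keep the same average steady-state level, dosing rate must scale with clearance.
CL ratio = 35.6 / 100 = 0.3560
New dose (same interval) = 1710 × 0.3560 = 608.8 mg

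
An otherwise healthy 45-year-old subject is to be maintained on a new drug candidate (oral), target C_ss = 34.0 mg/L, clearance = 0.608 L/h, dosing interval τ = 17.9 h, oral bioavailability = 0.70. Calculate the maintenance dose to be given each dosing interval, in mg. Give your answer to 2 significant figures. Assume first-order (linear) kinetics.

At steady state, F × (Dose/τ) = Css × CL.
Dose = Css × CL × τ / F = 34.0 × 0.6080 × 17.9 / 0.70 = 528.6 mg

530 mg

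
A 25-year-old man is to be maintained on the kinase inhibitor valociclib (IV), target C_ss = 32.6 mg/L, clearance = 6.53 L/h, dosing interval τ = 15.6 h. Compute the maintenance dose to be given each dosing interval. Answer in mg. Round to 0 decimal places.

3321 mg

At steady state, Dose/τ = Css × CL.
Dose = Css × CL × τ = 32.6 × 6.530 × 15.6 = 3321 mg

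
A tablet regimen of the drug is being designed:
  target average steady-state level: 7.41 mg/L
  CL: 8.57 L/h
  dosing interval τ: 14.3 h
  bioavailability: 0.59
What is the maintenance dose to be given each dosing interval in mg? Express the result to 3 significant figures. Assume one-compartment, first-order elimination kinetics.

1540 mg

At steady state, F × (Dose/τ) = Css × CL.
Dose = Css × CL × τ / F = 7.41 × 8.570 × 14.3 / 0.59 = 1539 mg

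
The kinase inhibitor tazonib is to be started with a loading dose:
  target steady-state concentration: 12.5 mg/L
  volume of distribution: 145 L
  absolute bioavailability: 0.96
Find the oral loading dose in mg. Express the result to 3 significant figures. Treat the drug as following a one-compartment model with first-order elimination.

1890 mg

LD = Css × Vd / F = 12.5 × 145 / 0.96 = 1888 mg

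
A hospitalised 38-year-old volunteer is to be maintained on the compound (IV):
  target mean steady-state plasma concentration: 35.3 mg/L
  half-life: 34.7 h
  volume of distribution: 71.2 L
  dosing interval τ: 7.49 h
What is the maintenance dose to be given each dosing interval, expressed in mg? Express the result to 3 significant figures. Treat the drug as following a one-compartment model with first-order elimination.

376 mg

k = ln2 / t½ = 0.693147 / 34.7 = 0.01998 h⁻¹
CL = k × Vd = 0.01998 × 71.2 = 1.423 L/h
At steady state, Dose/τ = Css × CL.
Dose = Css × CL × τ = 35.3 × 1.423 × 7.49 = 376.2 mg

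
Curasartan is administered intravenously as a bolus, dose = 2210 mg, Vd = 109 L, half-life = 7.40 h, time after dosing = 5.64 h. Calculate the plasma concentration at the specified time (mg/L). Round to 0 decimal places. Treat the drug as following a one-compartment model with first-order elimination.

C₀ = Dose / Vd = 2210 / 109 = 20.28 mg/L
k = ln2 / t½ = 0.693147 / 7.40 = 0.09367 h⁻¹
C = C₀ · e^(−k·t) = 20.28 × e^(−0.09367 × 5.64)
  = 20.28 × 0.5896 = 11.96 mg/L

12 mg/L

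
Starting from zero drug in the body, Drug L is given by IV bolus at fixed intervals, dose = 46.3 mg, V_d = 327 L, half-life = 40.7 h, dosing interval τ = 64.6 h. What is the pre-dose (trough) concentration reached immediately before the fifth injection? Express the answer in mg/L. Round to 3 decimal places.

0.070 mg/L

C₀ per dose = Dose / Vd = 46.3 / 327 = 0.1416 mg/L
k = ln2 / t½ = 0.693147 / 40.7 = 0.01703 h⁻¹
Fraction remaining after one interval: r = e^(−kτ) = e^(−0.01703 × 64.6) = 0.3328
Before dose 5, 4 doses have been given (aged 1τ, 2τ, 3τ, 4τ).
C_trough = C₀ × (r + r² + … + r^4) = C₀ × r(1−r^4)/(1−r)
        = 0.1416 × 0.3328 × (1 − 0.01227) / (1 − 0.3328) = 0.06976 mg/L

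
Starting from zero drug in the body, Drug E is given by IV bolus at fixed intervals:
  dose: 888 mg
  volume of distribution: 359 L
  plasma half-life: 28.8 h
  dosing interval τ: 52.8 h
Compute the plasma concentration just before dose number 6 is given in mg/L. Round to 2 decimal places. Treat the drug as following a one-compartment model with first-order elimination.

0.96 mg/L

C₀ per dose = Dose / Vd = 888 / 359 = 2.474 mg/L
k = ln2 / t½ = 0.693147 / 28.8 = 0.02407 h⁻¹
Fraction remaining after one interval: r = e^(−kτ) = e^(−0.02407 × 52.8) = 0.2806
Before dose 6, 5 doses have been given (aged 1τ, 2τ, 3τ, 4τ, 5τ).
C_trough = C₀ × (r + r² + … + r^5) = C₀ × r(1−r^5)/(1−r)
        = 2.474 × 0.2806 × (1 − 0.001740) / (1 − 0.2806) = 0.9633 mg/L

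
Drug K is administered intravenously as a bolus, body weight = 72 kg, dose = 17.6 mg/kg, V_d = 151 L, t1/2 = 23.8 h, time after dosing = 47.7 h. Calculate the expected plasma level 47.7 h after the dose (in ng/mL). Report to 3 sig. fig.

Total dose = 17.6 × 72 = 1267 mg
C₀ = Dose / Vd = 1267 / 151 = 8.391 mg/L
k = ln2 / t½ = 0.693147 / 23.8 = 0.02912 h⁻¹
C = C₀ · e^(−k·t) = 8.391 × e^(−0.02912 × 47.7)
  = 8.391 × 0.2493 = 2.092 mg/L
Convert: 2.092 mg/L × 1000 = 2092 ng/mL

2090 ng/mL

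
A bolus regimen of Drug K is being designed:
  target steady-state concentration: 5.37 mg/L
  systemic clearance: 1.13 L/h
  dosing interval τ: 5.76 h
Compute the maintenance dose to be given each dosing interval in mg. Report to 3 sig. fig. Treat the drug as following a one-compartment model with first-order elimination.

At steady state, Dose/τ = Css × CL.
Dose = Css × CL × τ = 5.37 × 1.130 × 5.76 = 34.95 mg

35.0 mg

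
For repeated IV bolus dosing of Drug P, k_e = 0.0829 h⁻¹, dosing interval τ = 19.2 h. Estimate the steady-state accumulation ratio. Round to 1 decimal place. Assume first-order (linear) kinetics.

1.3

e^(−kτ) = e^(−0.08290 × 19.2) = 0.2036
Accumulation ratio R = 1 / (1 − e^(−kτ)) = 1 / (1 − 0.2036) = 1.256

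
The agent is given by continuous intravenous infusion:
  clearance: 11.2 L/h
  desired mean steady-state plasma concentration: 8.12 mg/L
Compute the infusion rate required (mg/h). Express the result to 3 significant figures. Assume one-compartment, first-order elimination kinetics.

90.9 mg/h

At steady state, infusion rate R₀ = Css × CL = 8.12 × 11.20 = 90.94 mg/h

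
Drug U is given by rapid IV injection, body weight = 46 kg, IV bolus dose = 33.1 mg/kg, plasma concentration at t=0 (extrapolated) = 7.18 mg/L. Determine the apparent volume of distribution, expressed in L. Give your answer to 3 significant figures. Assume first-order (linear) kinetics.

212 L

Dose = 33.1 × 46 = 1523 mg
Vd = Dose / C₀ = 1523 / 7.18 = 212.1 L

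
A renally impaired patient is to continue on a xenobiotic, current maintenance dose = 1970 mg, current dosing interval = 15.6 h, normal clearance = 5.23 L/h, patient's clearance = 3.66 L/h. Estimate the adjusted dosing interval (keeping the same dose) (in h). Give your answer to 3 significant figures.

To keep the same average steady-state level, dosing rate must scale with clearance.
CL ratio = 3.66 / 5.23 = 0.6998
New interval (same dose) = 15.6 / 0.6998 = 22.29 h

22.3 h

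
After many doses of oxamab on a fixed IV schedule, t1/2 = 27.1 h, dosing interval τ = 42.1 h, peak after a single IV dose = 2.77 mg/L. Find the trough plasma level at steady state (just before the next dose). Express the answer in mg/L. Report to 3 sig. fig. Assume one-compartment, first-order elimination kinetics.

k = ln2 / t½ = 0.693147 / 27.1 = 0.02558 h⁻¹
e^(−kτ) = e^(−0.02558 × 42.1) = 0.3406
Accumulation ratio R = 1 / (1 − e^(−kτ)) = 1 / (1 − 0.3406) = 1.517
Steady-state trough = C₀ × R × e^(−kτ) = 2.77 × 1.517 × 0.3406 = 1.431 mg/L

1.43 mg/L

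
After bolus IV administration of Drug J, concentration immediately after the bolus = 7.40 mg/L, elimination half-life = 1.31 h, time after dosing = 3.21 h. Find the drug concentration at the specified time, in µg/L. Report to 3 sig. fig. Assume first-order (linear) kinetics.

1350 µg/L

k = ln2 / t½ = 0.693147 / 1.31 = 0.5291 h⁻¹
C = C₀ · e^(−k·t) = 7.400 × e^(−0.5291 × 3.21)
  = 7.400 × 0.1830 = 1.354 mg/L
Convert: 1.354 mg/L × 1000 = 1354 µg/L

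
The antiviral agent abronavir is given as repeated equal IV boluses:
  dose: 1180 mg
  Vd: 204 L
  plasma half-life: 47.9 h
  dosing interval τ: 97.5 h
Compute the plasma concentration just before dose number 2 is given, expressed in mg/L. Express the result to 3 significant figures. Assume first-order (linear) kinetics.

C₀ per dose = Dose / Vd = 1180 / 204 = 5.784 mg/L
k = ln2 / t½ = 0.693147 / 47.9 = 0.01447 h⁻¹
Fraction remaining after one interval: r = e^(−kτ) = e^(−0.01447 × 97.5) = 0.2439
Before dose 2, 1 dose has been given (aged 1τ).
C_trough = C₀ × r = 5.784 × 0.2439 = 1.411 mg/L

1.41 mg/L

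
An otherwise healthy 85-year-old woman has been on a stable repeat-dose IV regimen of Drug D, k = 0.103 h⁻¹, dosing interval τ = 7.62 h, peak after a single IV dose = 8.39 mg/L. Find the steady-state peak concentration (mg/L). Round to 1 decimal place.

15.4 mg/L

e^(−kτ) = e^(−0.1030 × 7.62) = 0.4562
Accumulation ratio R = 1 / (1 − e^(−kτ)) = 1 / (1 − 0.4562) = 1.839
Steady-state peak = C₀ × R = 8.39 × 1.839 = 15.43 mg/L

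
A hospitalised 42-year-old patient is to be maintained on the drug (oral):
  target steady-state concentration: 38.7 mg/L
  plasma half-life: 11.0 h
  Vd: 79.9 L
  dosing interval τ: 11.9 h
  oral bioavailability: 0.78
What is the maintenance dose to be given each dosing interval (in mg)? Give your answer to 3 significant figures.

k = ln2 / t½ = 0.693147 / 11.0 = 0.06301 h⁻¹
CL = k × Vd = 0.06301 × 79.9 = 5.034 L/h
At steady state, F × (Dose/τ) = Css × CL.
Dose = Css × CL × τ / F = 38.7 × 5.034 × 11.9 / 0.78 = 2972 mg

2970 mg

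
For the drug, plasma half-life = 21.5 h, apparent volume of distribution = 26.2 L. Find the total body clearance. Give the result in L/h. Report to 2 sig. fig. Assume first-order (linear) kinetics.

k = ln2 / t½ = 0.693147 / 21.5 = 0.03224 h⁻¹
CL = k × Vd = 0.03224 × 26.2 = 0.8447 L/h

0.84 L/h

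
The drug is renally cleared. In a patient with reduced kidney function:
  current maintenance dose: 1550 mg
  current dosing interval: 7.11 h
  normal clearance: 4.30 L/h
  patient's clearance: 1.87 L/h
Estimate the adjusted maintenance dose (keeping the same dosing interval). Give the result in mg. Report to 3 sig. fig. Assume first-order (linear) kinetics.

674 mg

To keep the same average steady-state level, dosing rate must scale with clearance.
CL ratio = 1.87 / 4.30 = 0.4349
New dose (same interval) = 1550 × 0.4349 = 674.1 mg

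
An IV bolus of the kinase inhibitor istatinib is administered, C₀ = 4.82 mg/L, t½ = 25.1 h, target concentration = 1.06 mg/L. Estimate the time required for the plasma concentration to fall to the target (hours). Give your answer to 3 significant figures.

k = ln2 / t½ = 0.693147 / 25.1 = 0.02762 h⁻¹
t = ln(C₀ / C) / k = ln(4.820 / 1.06) / 0.02762
  = ln(4.547) / 0.02762 = 1.514 / 0.02762 = 54.82 h

54.8 h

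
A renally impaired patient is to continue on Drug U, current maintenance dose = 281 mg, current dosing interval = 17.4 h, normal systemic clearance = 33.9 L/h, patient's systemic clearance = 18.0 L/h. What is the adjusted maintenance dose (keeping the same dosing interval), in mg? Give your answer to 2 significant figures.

To keep the same average steady-state level, dosing rate must scale with clearance.
CL ratio = 18.0 / 33.9 = 0.5310
New dose (same interval) = 281 × 0.5310 = 149.2 mg

150 mg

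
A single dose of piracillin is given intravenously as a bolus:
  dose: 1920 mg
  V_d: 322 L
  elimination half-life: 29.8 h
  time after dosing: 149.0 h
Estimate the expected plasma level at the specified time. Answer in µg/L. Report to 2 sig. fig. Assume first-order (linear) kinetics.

190 µg/L

C₀ = Dose / Vd = 1920 / 322 = 5.963 mg/L
k = ln2 / t½ = 0.693147 / 29.8 = 0.02326 h⁻¹
t / t½ = 149.0 / 29.8 = 5 half-lives
C = C₀ × (1/2)^5 = 5.963 × 0.03125 = 0.1863 mg/L
Convert: 0.1863 mg/L × 1000 = 186.3 µg/L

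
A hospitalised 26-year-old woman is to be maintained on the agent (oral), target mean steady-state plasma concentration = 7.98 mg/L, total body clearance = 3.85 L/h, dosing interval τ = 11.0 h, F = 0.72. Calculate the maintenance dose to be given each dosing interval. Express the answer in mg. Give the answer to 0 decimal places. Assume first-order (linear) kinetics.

469 mg

At steady state, F × (Dose/τ) = Css × CL.
Dose = Css × CL × τ / F = 7.98 × 3.850 × 11.0 / 0.72 = 469.4 mg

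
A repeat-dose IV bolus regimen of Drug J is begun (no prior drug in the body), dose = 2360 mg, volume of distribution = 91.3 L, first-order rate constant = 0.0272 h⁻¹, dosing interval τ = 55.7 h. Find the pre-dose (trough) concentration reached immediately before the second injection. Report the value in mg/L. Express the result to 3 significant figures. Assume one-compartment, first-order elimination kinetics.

5.68 mg/L

C₀ per dose = Dose / Vd = 2360 / 91.3 = 25.85 mg/L
Fraction remaining after one interval: r = e^(−kτ) = e^(−0.02720 × 55.7) = 0.2198
Before dose 2, 1 dose has been given (aged 1τ).
C_trough = C₀ × r = 25.85 × 0.2198 = 5.682 mg/L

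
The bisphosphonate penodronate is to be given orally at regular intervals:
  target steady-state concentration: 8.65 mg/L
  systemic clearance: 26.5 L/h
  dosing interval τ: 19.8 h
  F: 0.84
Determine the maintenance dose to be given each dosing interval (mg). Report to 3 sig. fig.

At steady state, F × (Dose/τ) = Css × CL.
Dose = Css × CL × τ / F = 8.65 × 26.50 × 19.8 / 0.84 = 5403 mg

5400 mg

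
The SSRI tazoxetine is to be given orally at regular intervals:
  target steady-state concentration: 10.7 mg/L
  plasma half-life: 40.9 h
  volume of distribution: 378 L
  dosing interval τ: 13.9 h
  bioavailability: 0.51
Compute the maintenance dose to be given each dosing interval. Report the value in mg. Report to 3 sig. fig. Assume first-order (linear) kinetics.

k = ln2 / t½ = 0.693147 / 40.9 = 0.01695 h⁻¹
CL = k × Vd = 0.01695 × 378 = 6.407 L/h
At steady state, F × (Dose/τ) = Css × CL.
Dose = Css × CL × τ / F = 10.7 × 6.407 × 13.9 / 0.51 = 1868 mg

1870 mg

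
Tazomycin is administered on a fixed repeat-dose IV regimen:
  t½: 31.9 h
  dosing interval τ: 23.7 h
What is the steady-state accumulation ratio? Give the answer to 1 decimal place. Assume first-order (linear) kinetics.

2.5

k = ln2 / t½ = 0.693147 / 31.9 = 0.02173 h⁻¹
e^(−kτ) = e^(−0.02173 × 23.7) = 0.5975
Accumulation ratio R = 1 / (1 − e^(−kτ)) = 1 / (1 − 0.5975) = 2.484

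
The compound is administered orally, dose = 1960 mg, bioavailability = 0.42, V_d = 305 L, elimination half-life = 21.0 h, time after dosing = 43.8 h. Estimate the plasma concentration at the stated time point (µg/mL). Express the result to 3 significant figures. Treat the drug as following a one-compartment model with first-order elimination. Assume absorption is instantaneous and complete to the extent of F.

0.636 µg/mL

Amount reaching circulation = F × Dose = 0.42 × 1960 = 823.2 mg
C₀ = F·Dose / Vd = 823.2 / 305 = 2.699 mg/L
k = ln2 / t½ = 0.693147 / 21.0 = 0.03301 h⁻¹
C = C₀ · e^(−k·t) = 2.699 × e^(−0.03301 × 43.8)
  = 2.699 × 0.2355 = 0.6356 mg/L
(0.6356 mg/L = 0.6356 µg/mL)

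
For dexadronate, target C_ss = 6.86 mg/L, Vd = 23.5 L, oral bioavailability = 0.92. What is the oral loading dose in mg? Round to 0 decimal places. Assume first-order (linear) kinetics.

LD = Css × Vd / F = 6.86 × 23.5 / 0.92 = 175.2 mg

175 mg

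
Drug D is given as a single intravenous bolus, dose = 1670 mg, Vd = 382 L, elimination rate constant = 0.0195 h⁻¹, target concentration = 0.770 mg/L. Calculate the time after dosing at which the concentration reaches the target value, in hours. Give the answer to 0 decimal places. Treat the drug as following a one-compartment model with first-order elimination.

89 h

C₀ = Dose / Vd = 1670 / 382 = 4.372 mg/L
t = ln(C₀ / C) / k = ln(4.372 / 0.770) / 0.01950
  = ln(5.678) / 0.01950 = 1.737 / 0.01950 = 89.08 h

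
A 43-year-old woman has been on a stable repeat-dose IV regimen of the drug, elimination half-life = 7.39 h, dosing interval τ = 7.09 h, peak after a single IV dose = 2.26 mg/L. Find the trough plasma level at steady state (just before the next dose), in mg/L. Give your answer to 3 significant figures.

k = ln2 / t½ = 0.693147 / 7.39 = 0.09380 h⁻¹
e^(−kτ) = e^(−0.09380 × 7.09) = 0.5143
Accumulation ratio R = 1 / (1 − e^(−kτ)) = 1 / (1 − 0.5143) = 2.059
Steady-state trough = C₀ × R × e^(−kτ) = 2.26 × 2.059 × 0.5143 = 2.393 mg/L

2.39 mg/L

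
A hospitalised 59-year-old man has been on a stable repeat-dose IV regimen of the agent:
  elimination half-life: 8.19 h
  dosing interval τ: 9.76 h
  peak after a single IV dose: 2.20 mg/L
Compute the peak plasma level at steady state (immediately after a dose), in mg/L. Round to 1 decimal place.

3.9 mg/L

k = ln2 / t½ = 0.693147 / 8.19 = 0.08463 h⁻¹
e^(−kτ) = e^(−0.08463 × 9.76) = 0.4378
Accumulation ratio R = 1 / (1 − e^(−kτ)) = 1 / (1 − 0.4378) = 1.779
Steady-state peak = C₀ × R = 2.20 × 1.779 = 3.914 mg/L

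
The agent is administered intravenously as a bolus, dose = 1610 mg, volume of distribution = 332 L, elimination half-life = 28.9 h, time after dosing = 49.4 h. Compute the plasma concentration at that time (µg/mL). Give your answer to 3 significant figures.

1.48 µg/mL

C₀ = Dose / Vd = 1610 / 332 = 4.849 mg/L
k = ln2 / t½ = 0.693147 / 28.9 = 0.02398 h⁻¹
C = C₀ · e^(−k·t) = 4.849 × e^(−0.02398 × 49.4)
  = 4.849 × 0.3059 = 1.483 mg/L
(1.483 mg/L = 1.483 µg/mL)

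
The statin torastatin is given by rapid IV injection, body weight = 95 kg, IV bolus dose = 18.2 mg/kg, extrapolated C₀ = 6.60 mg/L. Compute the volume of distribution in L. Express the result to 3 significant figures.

Dose = 18.2 × 95 = 1729 mg
Vd = Dose / C₀ = 1729 / 6.60 = 262.0 L

262 L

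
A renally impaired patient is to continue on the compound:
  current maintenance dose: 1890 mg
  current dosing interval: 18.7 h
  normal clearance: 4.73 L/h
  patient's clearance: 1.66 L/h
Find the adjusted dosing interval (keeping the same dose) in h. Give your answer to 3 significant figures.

53.3 h

To keep the same average steady-state level, dosing rate must scale with clearance.
CL ratio = 1.66 / 4.73 = 0.3510
New interval (same dose) = 18.7 / 0.3510 = 53.28 h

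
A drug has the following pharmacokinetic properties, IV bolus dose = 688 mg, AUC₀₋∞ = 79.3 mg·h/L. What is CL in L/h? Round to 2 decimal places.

CL = Dose / AUC = 688 / 79.3 = 8.676 L/h

8.68 L/h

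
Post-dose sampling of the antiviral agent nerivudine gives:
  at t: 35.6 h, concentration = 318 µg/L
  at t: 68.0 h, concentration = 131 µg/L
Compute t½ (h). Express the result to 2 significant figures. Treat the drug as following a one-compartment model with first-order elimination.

k = ln(C₁/C₂) / (t₂ − t₁) = ln(318/131) / (68.0 − 35.6)
  = 0.8869 / 32.40 = 0.02737 h⁻¹
t½ = ln2 / k = 0.693147 / 0.02737 = 25.33 h

25 h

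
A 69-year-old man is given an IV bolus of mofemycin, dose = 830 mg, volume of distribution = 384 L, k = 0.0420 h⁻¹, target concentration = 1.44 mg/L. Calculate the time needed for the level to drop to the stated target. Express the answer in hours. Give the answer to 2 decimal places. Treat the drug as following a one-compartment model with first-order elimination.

9.67 h

C₀ = Dose / Vd = 830.0 / 384 = 2.161 mg/L
t = ln(C₀ / C) / k = ln(2.161 / 1.44) / 0.04200
  = ln(1.501) / 0.04200 = 0.4061 / 0.04200 = 9.669 h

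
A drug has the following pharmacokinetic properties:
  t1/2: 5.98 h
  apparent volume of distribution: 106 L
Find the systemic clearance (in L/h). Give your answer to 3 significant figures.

k = ln2 / t½ = 0.693147 / 5.98 = 0.1159 h⁻¹
CL = k × Vd = 0.1159 × 106 = 12.29 L/h

12.3 L/h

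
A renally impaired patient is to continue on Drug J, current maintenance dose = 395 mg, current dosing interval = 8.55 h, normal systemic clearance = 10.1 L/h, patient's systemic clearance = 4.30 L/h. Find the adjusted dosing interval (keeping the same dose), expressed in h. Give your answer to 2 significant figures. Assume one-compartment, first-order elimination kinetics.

To keep the same average steady-state level, dosing rate must scale with clearance.
CL ratio = 4.30 / 10.1 = 0.4257
New interval (same dose) = 8.55 / 0.4257 = 20.08 h

20 h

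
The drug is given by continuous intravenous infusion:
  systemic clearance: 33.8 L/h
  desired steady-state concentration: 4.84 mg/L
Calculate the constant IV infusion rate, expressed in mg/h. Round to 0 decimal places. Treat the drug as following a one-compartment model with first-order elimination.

At steady state, infusion rate R₀ = Css × CL = 4.84 × 33.80 = 163.6 mg/h

164 mg/h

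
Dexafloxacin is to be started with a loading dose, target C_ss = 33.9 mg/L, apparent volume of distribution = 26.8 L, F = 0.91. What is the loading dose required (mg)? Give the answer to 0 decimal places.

LD = Css × Vd / F = 33.9 × 26.8 / 0.91 = 998.4 mg

998 mg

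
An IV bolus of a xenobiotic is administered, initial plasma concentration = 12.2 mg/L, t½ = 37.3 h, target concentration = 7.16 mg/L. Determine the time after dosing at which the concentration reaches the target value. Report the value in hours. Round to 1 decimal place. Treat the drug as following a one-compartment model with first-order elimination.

28.7 h

k = ln2 / t½ = 0.693147 / 37.3 = 0.01858 h⁻¹
t = ln(C₀ / C) / k = ln(12.20 / 7.16) / 0.01858
  = ln(1.704) / 0.01858 = 0.5330 / 0.01858 = 28.69 h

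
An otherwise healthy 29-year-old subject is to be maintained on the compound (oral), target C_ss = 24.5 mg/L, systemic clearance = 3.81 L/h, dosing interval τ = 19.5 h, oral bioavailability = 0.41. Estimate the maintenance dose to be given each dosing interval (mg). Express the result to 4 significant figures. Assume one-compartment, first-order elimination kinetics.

At steady state, F × (Dose/τ) = Css × CL.
Dose = Css × CL × τ / F = 24.5 × 3.810 × 19.5 / 0.41 = 4440 mg

4440 mg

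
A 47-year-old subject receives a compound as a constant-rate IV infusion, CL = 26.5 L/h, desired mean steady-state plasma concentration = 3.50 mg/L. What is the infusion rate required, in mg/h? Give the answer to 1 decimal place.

At steady state, infusion rate R₀ = Css × CL = 3.50 × 26.50 = 92.75 mg/h

92.8 mg/h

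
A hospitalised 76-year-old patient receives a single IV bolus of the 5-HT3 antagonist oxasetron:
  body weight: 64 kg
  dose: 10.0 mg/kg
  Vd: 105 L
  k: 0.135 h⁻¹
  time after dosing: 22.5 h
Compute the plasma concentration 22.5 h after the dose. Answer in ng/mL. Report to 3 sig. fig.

292 ng/mL

Total dose = 10.0 × 64 = 640.0 mg
C₀ = Dose / Vd = 640.0 / 105 = 6.095 mg/L
C = C₀ · e^(−k·t) = 6.095 × e^(−0.1350 × 22.5)
  = 6.095 × 0.04795 = 0.2923 mg/L
Convert: 0.2923 mg/L × 1000 = 292.3 ng/mL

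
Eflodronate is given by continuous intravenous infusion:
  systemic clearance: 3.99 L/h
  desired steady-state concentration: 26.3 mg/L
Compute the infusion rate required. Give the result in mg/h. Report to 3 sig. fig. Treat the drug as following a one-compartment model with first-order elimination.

At steady state, infusion rate R₀ = Css × CL = 26.3 × 3.990 = 104.9 mg/h

105 mg/h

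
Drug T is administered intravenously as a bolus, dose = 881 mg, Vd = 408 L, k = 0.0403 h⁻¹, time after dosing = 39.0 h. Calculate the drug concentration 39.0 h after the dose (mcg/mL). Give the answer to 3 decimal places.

C₀ = Dose / Vd = 881.0 / 408 = 2.159 mg/L
C = C₀ · e^(−k·t) = 2.159 × e^(−0.04030 × 39.0)
  = 2.159 × 0.2077 = 0.4484 mg/L
(0.4484 mg/L = 0.4484 mcg/mL)

0.448 mcg/mL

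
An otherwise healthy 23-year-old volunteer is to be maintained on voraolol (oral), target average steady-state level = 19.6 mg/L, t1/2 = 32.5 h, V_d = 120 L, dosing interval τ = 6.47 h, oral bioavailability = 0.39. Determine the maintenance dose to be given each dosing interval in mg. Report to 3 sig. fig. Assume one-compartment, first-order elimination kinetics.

832 mg

k = ln2 / t½ = 0.693147 / 32.5 = 0.02133 h⁻¹
CL = k × Vd = 0.02133 × 120 = 2.560 L/h
At steady state, F × (Dose/τ) = Css × CL.
Dose = Css × CL × τ / F = 19.6 × 2.560 × 6.47 / 0.39 = 832.4 mg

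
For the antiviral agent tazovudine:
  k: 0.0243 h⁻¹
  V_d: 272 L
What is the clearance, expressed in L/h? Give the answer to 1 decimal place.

6.6 L/h

CL = k × Vd = 0.0243 × 272 = 6.610 L/h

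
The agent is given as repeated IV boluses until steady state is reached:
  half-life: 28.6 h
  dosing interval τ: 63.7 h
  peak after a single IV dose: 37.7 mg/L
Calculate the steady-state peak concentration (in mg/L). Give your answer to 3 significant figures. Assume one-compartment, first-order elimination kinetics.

47.9 mg/L

k = ln2 / t½ = 0.693147 / 28.6 = 0.02424 h⁻¹
e^(−kτ) = e^(−0.02424 × 63.7) = 0.2135
Accumulation ratio R = 1 / (1 − e^(−kτ)) = 1 / (1 − 0.2135) = 1.271
Steady-state peak = C₀ × R = 37.7 × 1.271 = 47.92 mg/L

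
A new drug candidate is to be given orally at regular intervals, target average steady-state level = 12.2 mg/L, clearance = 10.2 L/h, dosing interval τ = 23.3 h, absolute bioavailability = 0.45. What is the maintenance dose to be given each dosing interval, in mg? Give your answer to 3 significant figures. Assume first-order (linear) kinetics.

At steady state, F × (Dose/τ) = Css × CL.
Dose = Css × CL × τ / F = 12.2 × 10.20 × 23.3 / 0.45 = 6443 mg

6440 mg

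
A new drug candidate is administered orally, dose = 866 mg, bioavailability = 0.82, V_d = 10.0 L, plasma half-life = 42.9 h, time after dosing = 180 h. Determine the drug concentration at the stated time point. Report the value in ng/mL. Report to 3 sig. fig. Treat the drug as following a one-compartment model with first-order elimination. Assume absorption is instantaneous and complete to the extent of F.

3870 ng/mL

Amount reaching circulation = F × Dose = 0.82 × 866.0 = 710.1 mg
C₀ = F·Dose / Vd = 710.1 / 10.0 = 71.01 mg/L
k = ln2 / t½ = 0.693147 / 42.9 = 0.01616 h⁻¹
C = C₀ · e^(−k·t) = 71.01 × e^(−0.01616 × 180)
  = 71.01 × 0.05454 = 3.873 mg/L
Convert: 3.873 mg/L × 1000 = 3873 ng/mL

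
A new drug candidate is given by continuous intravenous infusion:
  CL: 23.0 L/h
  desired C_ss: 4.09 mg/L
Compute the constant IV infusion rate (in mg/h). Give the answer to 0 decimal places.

At steady state, infusion rate R₀ = Css × CL = 4.09 × 23.00 = 94.07 mg/h

94 mg/h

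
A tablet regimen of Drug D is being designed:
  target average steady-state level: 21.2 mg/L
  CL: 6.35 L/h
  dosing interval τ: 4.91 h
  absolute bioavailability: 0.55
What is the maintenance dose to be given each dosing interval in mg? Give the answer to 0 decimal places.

At steady state, F × (Dose/τ) = Css × CL.
Dose = Css × CL × τ / F = 21.2 × 6.350 × 4.91 / 0.55 = 1202 mg

1202 mg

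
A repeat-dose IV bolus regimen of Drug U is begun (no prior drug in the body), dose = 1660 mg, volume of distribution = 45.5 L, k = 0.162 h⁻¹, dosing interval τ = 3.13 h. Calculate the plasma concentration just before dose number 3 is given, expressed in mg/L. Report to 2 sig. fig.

35 mg/L

C₀ per dose = Dose / Vd = 1660 / 45.5 = 36.48 mg/L
Fraction remaining after one interval: r = e^(−kτ) = e^(−0.1620 × 3.13) = 0.6023
Before dose 3, 2 doses have been given (aged 1τ, 2τ).
C_trough = C₀ × (r + r²) = 36.48 × (0.6023 + 0.3628) = 35.21 mg/L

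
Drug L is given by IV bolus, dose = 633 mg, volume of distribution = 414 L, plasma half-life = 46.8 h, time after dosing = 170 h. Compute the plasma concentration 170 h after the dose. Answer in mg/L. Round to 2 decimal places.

0.12 mg/L

C₀ = Dose / Vd = 633.0 / 414 = 1.529 mg/L
k = ln2 / t½ = 0.693147 / 46.8 = 0.01481 h⁻¹
C = C₀ · e^(−k·t) = 1.529 × e^(−0.01481 × 170)
  = 1.529 × 0.08064 = 0.1233 mg/L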